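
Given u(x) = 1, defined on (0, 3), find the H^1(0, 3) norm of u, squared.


||u||_{H^1}^2 = 3

The H^1 norm (squared) on an interval (0, L) is
  ||u||_{H^1}^2 = ∫_0^L u(x)^2 dx + ∫_0^L u'(x)^2 dx.
Compute u'(x) = 0.
Then u(x)^2 = 1 and u'(x)^2 = 0.
Integrate each monomial from 0 to 3 using ∫_0^3 c·x^n dx = c·3^(n+1)/(n+1):
  ∫_0^3 u(x)^2 dx = ∫_0^3 (1) dx. Term by term:
    ∫_0^3 1 dx = 3.
  ∫_0^3 u'(x)^2 dx = ∫_0^3 (0) dx. Term by term:
    ∫_0^3 0 dx = 0.
Adding: ||u||_{H^1}^2 = 3 + 0 = 3.


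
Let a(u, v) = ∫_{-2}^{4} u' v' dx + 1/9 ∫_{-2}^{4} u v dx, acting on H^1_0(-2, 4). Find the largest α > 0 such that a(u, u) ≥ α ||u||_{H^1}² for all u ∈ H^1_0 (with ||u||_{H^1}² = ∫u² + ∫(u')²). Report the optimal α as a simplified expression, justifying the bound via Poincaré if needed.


α = (4 + π^2)/(π^2 + 36)

Coercivity of a(·,·) on H^1_0(-2, 4) means a(u, u) ≥ α ||u||_{H^1}² for every u ∈ H^1_0.
The interval has length L = 6, and Poincaré/coercivity depend only on L. Here a(u, u) = ∫(u')² + (1/9)·∫u².
Here 0 < c = 1/9 < 1. The condition a(u,u) ≥ α||u||_{H^1}² reads (1−α)∫(u')² ≥ (α−c)∫u². Any admissible α is ≤ 1 (rapidly oscillating u have ∫u²/∫(u')² → 0), and α = 1 would force 0 ≥ (1−c)∫u², impossible since c < 1; so 1−α > 0. By the sharp Poincaré inequality on H^1_0 of an interval of length L, ∫(u')² ≥ (π/L)²∫u² with equality for the first sine mode sin(π(x−x₀)/L) (x₀ the left endpoint), so the inequality holds for all u iff (1−α)(π/L)² ≥ α − c, i.e. α ≤ ((π/L)² + c)/((π/L)² + 1) = (1 + c(L/π)²)/(1 + (L/π)²). With (π/L)² = π^2/36 and c = 1/9, the largest admissible constant is α = ((π/L)² + c)/((π/L)² + 1).
Simplifying, α = (4 + π^2)/(π^2 + 36).


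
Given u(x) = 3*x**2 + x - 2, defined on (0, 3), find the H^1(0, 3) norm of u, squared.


||u||_{H^1}^2 = 8349/10

The H^1 norm (squared) on an interval (0, L) is
  ||u||_{H^1}^2 = ∫_0^L u(x)^2 dx + ∫_0^L u'(x)^2 dx.
Compute u'(x) = 6*x + 1.
Then u(x)^2 = 9*x**4 + 6*x**3 - 11*x**2 - 4*x + 4 and u'(x)^2 = 36*x**2 + 12*x + 1.
Integrate each monomial from 0 to 3 using ∫_0^3 c·x^n dx = c·3^(n+1)/(n+1):
  ∫_0^3 u(x)^2 dx = ∫_0^3 (9*x^4 + 6*x^3 - 11*x^2 - 4*x + 4) dx. Term by term:
    ∫_0^3 9*x^4 dx = 2187/5;  ∫_0^3 6*x^3 dx = 243/2;  ∫_0^3 -11*x^2 dx = -99;
    ∫_0^3 -4*x dx = -18;  ∫_0^3 4 dx = 12.
  Sum: 2187/5 + 243/2 − 99 − 18 + 12 = 4539/10.
  ∫_0^3 u'(x)^2 dx = ∫_0^3 (36*x^2 + 12*x + 1) dx. Term by term:
    ∫_0^3 36*x^2 dx = 324;  ∫_0^3 12*x dx = 54;  ∫_0^3 1 dx = 3.
  Sum: 324 + 54 + 3 = 381.
Adding: ||u||_{H^1}^2 = 4539/10 + 381 = 8349/10.


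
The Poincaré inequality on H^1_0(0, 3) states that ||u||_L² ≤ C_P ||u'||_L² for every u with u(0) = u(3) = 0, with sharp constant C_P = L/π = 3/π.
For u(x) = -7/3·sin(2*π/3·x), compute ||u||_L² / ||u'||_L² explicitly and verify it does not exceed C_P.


||u||_L² / ||u'||_L² = 3/(2*π) < C_P = 3/π.

u(x) = -7/3·sin(2*π/3·x), so u'(x) = -14*π*cos(2*π*x/3)/9.
Writing u(x) = A·sin(kπx/L) with A = -7/3 and k = 2, use ∫_0^L sin²(kπx/L) dx = L/2 and ∫_0^L cos²(kπx/L) dx = L/2.
u² = 49/9·sin²(2*π/3·x) and (u')² = 196*π^2/81·cos²(2*π/3·x), and each of sin², cos² integrates to L/2 = 3/2 over (0, 3).
∫_0^3 u² dx = 49/6, so ||u||_L² = 7*sqrt(6)/6.
∫_0^3 (u')² dx = 98*π^2/27, so ||u'||_L² = 7*sqrt(6)*π/9.
Ratio ||u||_L² / ||u'||_L² = 3/(2*π).
Sharp Poincaré constant on H^1_0(0, 3) is C_P = L/π = 3/π, achieved by sin(π/3·x).
This is the k = 2 harmonic; the ratio L/(kπ) is strictly less than C_P = L/π, consistent with the sharp inequality ||u||_L² ≤ C_P ||u'||_L².


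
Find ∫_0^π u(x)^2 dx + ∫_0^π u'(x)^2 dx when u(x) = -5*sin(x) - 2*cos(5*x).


||u||_{H^1(0,π)}^2 = 77*π

u'(x) = 10*sin(5*x) - 5*cos(x).
Expand u² and (u')² and integrate term by term on (0, π), using: for integers n ≥ 1, ∫_0^π sin²(nx) dx = ∫_0^π cos²(nx) dx = π/2; for n ≠ n', ∫_0^π sin(nx)sin(n'x) dx = ∫_0^π cos(nx)cos(n'x) dx = 0; and by product-to-sum, ∫_0^π sin(nx)cos(n'x) dx = ½∫_0^π [sin((n+n')x) + sin((n−n')x)] dx, which is 0 when n+n' is even and 2n/(n²−n'²) when n+n' is odd (it need not vanish on (0, π)).
  u² squared terms: (-5)²·∫sin(x)² dx = 25·π/2 = 25*π/2;  (-2)²·∫cos(5x)² dx = 4·π/2 = 2*π.
  u² cross terms: 2·(-5)·(-2)·∫sin(x)·cos(5x) dx = 20·(0) = 0.
  So ∫_0^π u² dx = 25*π/2 + 2*π + 0 = 29*π/2.
  (u')² squared terms: (-5)²·∫cos(x)² dx = 25·π/2 = 25*π/2;  (10)²·∫sin(5x)² dx = 100·π/2 = 50*π.
  (u')² cross terms: 2·(-5)·(10)·∫cos(x)·sin(5x) dx = -100·(0) = 0.
  So ∫_0^π (u')² dx = 25*π/2 + 50*π + 0 = 125*π/2.
||u||_{H^1}^2 = (29*π/2) + (125*π/2) = 77*π.


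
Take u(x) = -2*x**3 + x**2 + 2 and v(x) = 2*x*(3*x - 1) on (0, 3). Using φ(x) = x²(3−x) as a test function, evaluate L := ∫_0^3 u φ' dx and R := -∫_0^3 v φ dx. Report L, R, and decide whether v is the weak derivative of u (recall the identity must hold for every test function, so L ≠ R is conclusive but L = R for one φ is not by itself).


LHS = 243/2, RHS = -243/2. No, v is not the weak derivative of u.

u(x) = -2*x**3 + x**2 + 2, classical derivative u'(x) = -6*x**2 + 2*x.
φ(x) = x²(3−x), so φ'(x) = 3*x*(2 - x).
Note φ(0) = φ(3) = 0, so the boundary term u·φ vanishes.
LHS = ∫_0^3 u(x) φ'(x) dx = ∫_0^3 (6*x^5 - 15*x^4 + 6*x^3 - 6*x^2 + 12*x) dx. Term by term:
  ∫_0^3 6*x^5 dx = 729;  ∫_0^3 -15*x^4 dx = -729;  ∫_0^3 6*x^3 dx = 243/2;
  ∫_0^3 -6*x^2 dx = -54;  ∫_0^3 12*x dx = 54.
Sum: 729 − 729 + 243/2 − 54 + 54 = 243/2.
So LHS = 243/2.
∫_0^3 v(x) φ(x) dx = ∫_0^3 (-6*x^5 + 20*x^4 - 6*x^3) dx. Term by term:
  ∫_0^3 -6*x^5 dx = -729;  ∫_0^3 20*x^4 dx = 972;  ∫_0^3 -6*x^3 dx = -243/2.
Sum: -729 + 972 − 243/2 = 243/2.
So RHS = -∫_0^3 v(x) φ(x) dx = -243/2.
LHS − RHS = 243 ≠ 0, so the identity fails.
(For a valid weak derivative the identity must hold for EVERY test function, in particular this one. The failure shows v is NOT the weak derivative of u.)
Correct weak derivative would be u'(x) = -6*x**2 + 2*x.


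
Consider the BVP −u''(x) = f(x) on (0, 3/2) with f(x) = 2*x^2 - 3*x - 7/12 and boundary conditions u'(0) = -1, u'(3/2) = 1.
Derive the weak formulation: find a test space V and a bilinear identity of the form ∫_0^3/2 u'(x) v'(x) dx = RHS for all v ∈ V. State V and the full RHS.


V = H^1(0, 3/2) (v unrestricted at boundary; u is determined up to an additive constant); weak form: ∫_0^3/2 u'v' dx = ∫_0^3/2 (2*x^2 - 3*x - 7/12) v dx + v(3/2) + v(0) for all v ∈ V.

Multiply both sides by a test function v and integrate from 0 to 3/2:
  ∫_0^3/2 −u''(x) v(x) dx = ∫_0^3/2 f(x) v(x) dx.
Integrate the LHS by parts once:
  ∫_0^3/2 −u'' v dx = −[u'(x) v(x)]_0^3/2 + ∫_0^3/2 u'(x) v'(x) dx.
Thus ∫_0^3/2 u'(x) v'(x) dx = ∫_0^3/2 f(x) v(x) dx + [u'(x) v(x)]_0^3/2.
Choose V so that boundary terms are either known or forced to vanish.
u has inhomogeneous Neumann u'(0) = -1, u'(3/2) = 1. [u' v]_0^3/2 = (1)·v(3/2) − (-1)·v(0) = v(3/2) + v(0). Take V = H^1(0, 3/2); boundary term becomes part of RHS.
Weak formulation: find u (satisfying any essential BC) such that ∫_0^3/2 u'(x) v'(x) dx = ∫_0^3/2 f v dx + v(3/2) + v(0) for all v ∈ V (Neumann data are natural BCs: they enter the RHS as boundary terms).
Substituting f(x) = 2*x^2 - 3*x - 7/12, the right-hand side is ∫_0^3/2 (2*x^2 - 3*x - 7/12) v dx + v(3/2) + v(0).
Compatibility check (pure Neumann): taking v ≡ 1 ∈ V gives 0 = ∫_0^3/2 f dx + (1) − (-1), i.e. ∫_0^3/2 f dx must equal u'(0) − u'(3/2) = -2. Indeed ∫_0^3/2 (2*x^2 - 3*x - 7/12) dx = -2, so the data are compatible. The solution is then unique only up to an additive constant (fix it e.g. by requiring ∫_0^3/2 u dx = 0).


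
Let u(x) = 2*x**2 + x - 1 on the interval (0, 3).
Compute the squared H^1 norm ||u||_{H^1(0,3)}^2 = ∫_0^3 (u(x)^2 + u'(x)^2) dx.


||u||_{H^1}^2 = 2127/5

The H^1 norm (squared) on an interval (0, L) is
  ||u||_{H^1}^2 = ∫_0^L u(x)^2 dx + ∫_0^L u'(x)^2 dx.
Compute u'(x) = 4*x + 1.
Then u(x)^2 = 4*x**4 + 4*x**3 - 3*x**2 - 2*x + 1 and u'(x)^2 = 16*x**2 + 8*x + 1.
Integrate each monomial from 0 to 3 using ∫_0^3 c·x^n dx = c·3^(n+1)/(n+1):
  ∫_0^3 u(x)^2 dx = ∫_0^3 (4*x^4 + 4*x^3 - 3*x^2 - 2*x + 1) dx. Term by term:
    ∫_0^3 4*x^4 dx = 972/5;  ∫_0^3 4*x^3 dx = 81;  ∫_0^3 -3*x^2 dx = -27;
    ∫_0^3 -2*x dx = -9;  ∫_0^3 1 dx = 3.
  Sum: 972/5 + 81 − 27 − 9 + 3 = 1212/5.
  ∫_0^3 u'(x)^2 dx = ∫_0^3 (16*x^2 + 8*x + 1) dx. Term by term:
    ∫_0^3 16*x^2 dx = 144;  ∫_0^3 8*x dx = 36;  ∫_0^3 1 dx = 3.
  Sum: 144 + 36 + 3 = 183.
Adding: ||u||_{H^1}^2 = 1212/5 + 183 = 2127/5.


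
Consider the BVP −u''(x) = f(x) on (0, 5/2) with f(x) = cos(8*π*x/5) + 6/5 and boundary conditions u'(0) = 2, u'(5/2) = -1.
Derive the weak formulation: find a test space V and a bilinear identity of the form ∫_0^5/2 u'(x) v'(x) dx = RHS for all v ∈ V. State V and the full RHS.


V = H^1(0, 5/2) (v unrestricted at boundary; u is determined up to an additive constant); weak form: ∫_0^5/2 u'v' dx = ∫_0^5/2 (cos(8*π*x/5) + 6/5) v dx − v(5/2) − 2·v(0) for all v ∈ V.

Multiply both sides by a test function v and integrate from 0 to 5/2:
  ∫_0^5/2 −u''(x) v(x) dx = ∫_0^5/2 f(x) v(x) dx.
Integrate the LHS by parts once:
  ∫_0^5/2 −u'' v dx = −[u'(x) v(x)]_0^5/2 + ∫_0^5/2 u'(x) v'(x) dx.
Thus ∫_0^5/2 u'(x) v'(x) dx = ∫_0^5/2 f(x) v(x) dx + [u'(x) v(x)]_0^5/2.
Choose V so that boundary terms are either known or forced to vanish.
u has inhomogeneous Neumann u'(0) = 2, u'(5/2) = -1. [u' v]_0^5/2 = (-1)·v(5/2) − (2)·v(0) = − v(5/2) − 2·v(0). Take V = H^1(0, 5/2); boundary term becomes part of RHS.
Weak formulation: find u (satisfying any essential BC) such that ∫_0^5/2 u'(x) v'(x) dx = ∫_0^5/2 f v dx − v(5/2) − 2·v(0) for all v ∈ V (Neumann data are natural BCs: they enter the RHS as boundary terms).
Substituting f(x) = cos(8*π*x/5) + 6/5, the right-hand side is ∫_0^5/2 (cos(8*π*x/5) + 6/5) v dx − v(5/2) − 2·v(0).
Compatibility check (pure Neumann): taking v ≡ 1 ∈ V gives 0 = ∫_0^5/2 f dx + (-1) − (2), i.e. ∫_0^5/2 f dx must equal u'(0) − u'(5/2) = 3. Indeed ∫_0^5/2 (cos(8*π*x/5) + 6/5) dx = 3, so the data are compatible. The solution is then unique only up to an additive constant (fix it e.g. by requiring ∫_0^5/2 u dx = 0).


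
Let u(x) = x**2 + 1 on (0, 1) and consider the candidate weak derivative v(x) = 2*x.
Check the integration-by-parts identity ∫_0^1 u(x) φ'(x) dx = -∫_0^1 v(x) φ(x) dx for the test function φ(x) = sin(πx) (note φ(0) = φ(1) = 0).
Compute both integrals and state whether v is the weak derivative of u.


LHS = -2/π, RHS = -2/π. Yes, v = u' weakly.

u(x) = x**2 + 1, classical derivative u'(x) = 2*x.
φ(x) = sin(πx), so φ'(x) = π*cos(π*x).
Note φ(0) = φ(1) = 0, so the boundary term u·φ vanishes.
LHS = ∫_0^1 u(x) φ'(x) dx = ∫_0^1 (π*x^2*cos(π*x) + π*cos(π*x)) dx. Term by term:
  ∫_0^1 π*cos(π*x) dx = 0;  ∫_0^1 π*x^2*cos(π*x) dx = -2/π.
Sum: 0 − 2/π = -2/π.
So LHS = -2/π.
∫_0^1 v(x) φ(x) dx = ∫_0^1 (2*x*sin(π*x)) dx. Term by term:
  ∫_0^1 2*x*sin(π*x) dx = 2/π.
So RHS = -∫_0^1 v(x) φ(x) dx = -2/π.
LHS = RHS, so the identity holds for this test φ.
Moreover u is smooth here and v(x) = u'(x) = 2*x pointwise, so the identity holds for every test function. Hence v is the weak derivative of u.


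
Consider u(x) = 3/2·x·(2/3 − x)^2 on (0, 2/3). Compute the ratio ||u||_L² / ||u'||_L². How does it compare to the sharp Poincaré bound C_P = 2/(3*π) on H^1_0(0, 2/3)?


||u||_L² / ||u'||_L² = sqrt(14)/21 < C_P = 2/(3*π).

u(x) = 3/2·x·(2/3 − x)^2, so u'(x) = (3*x - 2)*(9*x - 2)/6.
u(x) = 3/2·x·(2/3 − x)^2 vanishes at x = 0 and x = 2/3, so u ∈ H^1_0(0, 2/3). Differentiate via the product rule and integrate the resulting polynomials term by term.
  ∫_0^2/3 u² dx = ∫_0^2/3 (9*x^6/4 - 6*x^5 + 6*x^4 - 8*x^3/3 + 4*x^2/9) dx. Term by term:
    ∫_0^2/3 9*x^6/4 dx = 32/1701;  ∫_0^2/3 -6*x^5 dx = -64/729;  ∫_0^2/3 6*x^4 dx = 64/405;
    ∫_0^2/3 -8*x^3/3 dx = -32/243;  ∫_0^2/3 4*x^2/9 dx = 32/729.
  Sum: 32/1701 − 64/729 + 64/405 − 32/243 + 32/729 = 32/25515.
  ∫_0^2/3 (u')² dx = ∫_0^2/3 (81*x^4/4 - 36*x^3 + 22*x^2 - 16*x/3 + 4/9) dx. Term by term:
    ∫_0^2/3 81*x^4/4 dx = 8/15;  ∫_0^2/3 -36*x^3 dx = -16/9;  ∫_0^2/3 22*x^2 dx = 176/81;
    ∫_0^2/3 -16*x/3 dx = -32/27;  ∫_0^2/3 4/9 dx = 8/27.
  Sum: 8/15 − 16/9 + 176/81 − 32/27 + 8/27 = 16/405.
∫_0^2/3 u² dx = 32/25515, so ||u||_L² = 4*sqrt(70)/945.
∫_0^2/3 (u')² dx = 16/405, so ||u'||_L² = 4*sqrt(5)/45.
Ratio ||u||_L² / ||u'||_L² = sqrt(14)/21.
Sharp Poincaré constant on H^1_0(0, 2/3) is C_P = L/π = 2/(3*π), achieved by sin(3*π/2·x).
A polynomial bump cannot attain the sharp Poincaré constant (only the first sine eigenfunction does), so the ratio is strictly less than C_P, consistent with ||u||_L² ≤ C_P ||u'||_L².


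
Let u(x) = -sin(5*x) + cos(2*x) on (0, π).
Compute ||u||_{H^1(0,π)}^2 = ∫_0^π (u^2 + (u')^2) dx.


||u||_{H^1(0,π)}^2 = -100/21 + 31*π/2

u'(x) = -2*sin(2*x) - 5*cos(5*x).
Expand u² and (u')² and integrate term by term on (0, π), using: for integers n ≥ 1, ∫_0^π sin²(nx) dx = ∫_0^π cos²(nx) dx = π/2; for n ≠ n', ∫_0^π sin(nx)sin(n'x) dx = ∫_0^π cos(nx)cos(n'x) dx = 0; and by product-to-sum, ∫_0^π sin(nx)cos(n'x) dx = ½∫_0^π [sin((n+n')x) + sin((n−n')x)] dx, which is 0 when n+n' is even and 2n/(n²−n'²) when n+n' is odd (it need not vanish on (0, π)).
  u² squared terms: (-1)²·∫sin(5x)² dx = 1·π/2 = π/2;  (1)²·∫cos(2x)² dx = 1·π/2 = π/2.
  u² cross terms: 2·(-1)·(1)·∫sin(5x)·cos(2x) dx = -2·(10/21) = -20/21.
  So ∫_0^π u² dx = π/2 + π/2 − 20/21 = -20/21 + π.
  (u')² squared terms: (-5)²·∫cos(5x)² dx = 25·π/2 = 25*π/2;  (-2)²·∫sin(2x)² dx = 4·π/2 = 2*π.
  (u')² cross terms: 2·(-5)·(-2)·∫cos(5x)·sin(2x) dx = 20·(-4/21) = -80/21.
  So ∫_0^π (u')² dx = 25*π/2 + 2*π − 80/21 = -80/21 + 29*π/2.
||u||_{H^1}^2 = (-20/21 + π) + (-80/21 + 29*π/2) = -100/21 + 31*π/2.


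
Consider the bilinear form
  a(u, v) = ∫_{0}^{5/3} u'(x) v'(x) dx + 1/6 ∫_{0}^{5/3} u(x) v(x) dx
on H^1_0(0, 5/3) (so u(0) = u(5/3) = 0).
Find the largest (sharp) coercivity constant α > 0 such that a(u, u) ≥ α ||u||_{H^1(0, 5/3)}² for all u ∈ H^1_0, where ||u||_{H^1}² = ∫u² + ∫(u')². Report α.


α = (25 + 54*π^2)/(6*(25 + 9*π^2))

Coercivity of a(·,·) on H^1_0(0, 5/3) means a(u, u) ≥ α ||u||_{H^1}² for every u ∈ H^1_0.
The interval has length L = 5/3, and Poincaré/coercivity depend only on L. Here a(u, u) = ∫(u')² + (1/6)·∫u².
Here 0 < c = 1/6 < 1. The condition a(u,u) ≥ α||u||_{H^1}² reads (1−α)∫(u')² ≥ (α−c)∫u². Any admissible α is ≤ 1 (rapidly oscillating u have ∫u²/∫(u')² → 0), and α = 1 would force 0 ≥ (1−c)∫u², impossible since c < 1; so 1−α > 0. By the sharp Poincaré inequality on H^1_0 of an interval of length L, ∫(u')² ≥ (π/L)²∫u² with equality for the first sine mode sin(π(x−x₀)/L) (x₀ the left endpoint), so the inequality holds for all u iff (1−α)(π/L)² ≥ α − c, i.e. α ≤ ((π/L)² + c)/((π/L)² + 1) = (1 + c(L/π)²)/(1 + (L/π)²). With (π/L)² = 9*π^2/25 and c = 1/6, the largest admissible constant is α = ((π/L)² + c)/((π/L)² + 1).
Simplifying, α = (25 + 54*π^2)/(6*(25 + 9*π^2)).


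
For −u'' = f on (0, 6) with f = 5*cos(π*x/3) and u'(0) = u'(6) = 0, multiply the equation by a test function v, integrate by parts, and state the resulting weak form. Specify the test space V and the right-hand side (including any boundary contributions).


V = H^1(0, 6) (no boundary constraint on v; u is determined up to an additive constant); weak form: ∫_0^6 u'v' dx = ∫_0^6 (5*cos(π*x/3)) v dx for all v ∈ V.

Multiply both sides by a test function v and integrate from 0 to 6:
  ∫_0^6 −u''(x) v(x) dx = ∫_0^6 f(x) v(x) dx.
Integrate the LHS by parts once:
  ∫_0^6 −u'' v dx = −[u'(x) v(x)]_0^6 + ∫_0^6 u'(x) v'(x) dx.
Thus ∫_0^6 u'(x) v'(x) dx = ∫_0^6 f(x) v(x) dx + [u'(x) v(x)]_0^6.
Choose V so that boundary terms are either known or forced to vanish.
u has homogeneous Neumann: u'(0) = u'(6) = 0. So [u' v]_0^6 = 0·v(6) − 0·v(0) = 0 for any v; take V = H^1(0, 6).
Weak formulation: find u (satisfying any essential BC) such that ∫_0^6 u'(x) v'(x) dx = ∫_0^6 f v dx for all v ∈ V (homogeneous Neumann, so boundary terms vanish).
Substituting f(x) = 5*cos(π*x/3), the right-hand side is ∫_0^6 (5*cos(π*x/3)) v dx.
Compatibility check (pure Neumann): taking v ≡ 1 ∈ V gives 0 = ∫_0^6 f dx + (0) − (0), i.e. ∫_0^6 f dx must equal u'(0) − u'(6) = 0. Indeed ∫_0^6 (5*cos(π*x/3)) dx = 0, so the data are compatible. The solution is then unique only up to an additive constant (fix it e.g. by requiring ∫_0^6 u dx = 0).


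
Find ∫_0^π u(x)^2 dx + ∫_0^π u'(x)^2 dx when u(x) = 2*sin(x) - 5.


||u||_{H^1(0,π)}^2 = -40 + 29*π

u'(x) = 2*cos(x).
Expand u² and (u')² and integrate term by term on (0, π), using: for integers n ≥ 1, ∫_0^π sin²(nx) dx = ∫_0^π cos²(nx) dx = π/2; for n ≠ n', ∫_0^π sin(nx)sin(n'x) dx = ∫_0^π cos(nx)cos(n'x) dx = 0; and by product-to-sum, ∫_0^π sin(nx)cos(n'x) dx = ½∫_0^π [sin((n+n')x) + sin((n−n')x)] dx, which is 0 when n+n' is even and 2n/(n²−n'²) when n+n' is odd (it need not vanish on (0, π)). For the constant mode: ∫_0^π 1 dx = π, ∫_0^π cos(nx) dx = 0, ∫_0^π sin(nx) dx = (1−(−1)^n)/n.
  u² squared terms: (-5)²·∫1 dx = 25·π = 25*π;  (2)²·∫sin(x)² dx = 4·π/2 = 2*π.
  u² cross terms: 2·(-5)·(2)·∫1·sin(x) dx = -20·(2) = -40.
  So ∫_0^π u² dx = 25*π + 2*π − 40 = -40 + 27*π.
  (u')² squared terms: (2)²·∫cos(x)² dx = 4·π/2 = 2*π.
  So ∫_0^π (u')² dx = 2*π.
||u||_{H^1}^2 = (-40 + 27*π) + (2*π) = -40 + 29*π.


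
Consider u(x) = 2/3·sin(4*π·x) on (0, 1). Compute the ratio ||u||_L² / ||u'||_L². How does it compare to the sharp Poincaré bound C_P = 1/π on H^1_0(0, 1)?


||u||_L² / ||u'||_L² = 1/(4*π) < C_P = 1/π.

u(x) = 2/3·sin(4*π·x), so u'(x) = 8*π*cos(4*π*x)/3.
Writing u(x) = A·sin(kπx/L) with A = 2/3 and k = 4, use ∫_0^L sin²(kπx/L) dx = L/2 and ∫_0^L cos²(kπx/L) dx = L/2.
u² = 4/9·sin²(4*π·x) and (u')² = 64*π^2/9·cos²(4*π·x), and each of sin², cos² integrates to L/2 = 1/2 over (0, 1).
∫_0^1 u² dx = 2/9, so ||u||_L² = sqrt(2)/3.
∫_0^1 (u')² dx = 32*π^2/9, so ||u'||_L² = 4*sqrt(2)*π/3.
Ratio ||u||_L² / ||u'||_L² = 1/(4*π).
Sharp Poincaré constant on H^1_0(0, 1) is C_P = L/π = 1/π, achieved by sin(π·x).
This is the k = 4 harmonic; the ratio L/(kπ) is strictly less than C_P = L/π, consistent with the sharp inequality ||u||_L² ≤ C_P ||u'||_L².


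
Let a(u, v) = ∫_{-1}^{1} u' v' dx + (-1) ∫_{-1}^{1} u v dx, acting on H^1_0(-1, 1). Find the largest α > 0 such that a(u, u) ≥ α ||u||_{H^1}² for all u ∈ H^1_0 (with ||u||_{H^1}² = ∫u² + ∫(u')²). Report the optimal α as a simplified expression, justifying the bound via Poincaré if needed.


α = (-4 + π^2)/(4 + π^2)

Coercivity of a(·,·) on H^1_0(-1, 1) means a(u, u) ≥ α ||u||_{H^1}² for every u ∈ H^1_0.
The interval has length L = 2, and Poincaré/coercivity depend only on L. Here a(u, u) = ∫(u')² + (-1)·∫u².
Here c = -1 < 0 with |c| < (π/L)² = π^2/4, so coercivity still holds. The condition a(u,u) ≥ α||u||_{H^1}² reads (1−α)∫(u')² ≥ (α−c)∫u². Any admissible α is ≤ 1 (rapidly oscillating u have ∫u²/∫(u')² → 0), and α = 1 would force 0 ≥ (1−c)∫u², impossible since c < 1; so 1−α > 0. By the sharp Poincaré inequality on H^1_0 of an interval of length L, ∫(u')² ≥ (π/L)²∫u² with equality for the first sine mode sin(π(x−x₀)/L) (x₀ the left endpoint), so the inequality holds for all u iff (1−α)(π/L)² ≥ α − c, i.e. α ≤ ((π/L)² + c)/((π/L)² + 1) = (1 + c(L/π)²)/(1 + (L/π)²). (Direct route, valid since c ≤ 0: Poincaré gives c∫u² ≥ c(L/π)²∫(u')², so a(u,u) ≥ (1 + c(L/π)²)∫(u')², while ||u||_{H^1}² ≤ (1 + (L/π)²)∫(u')²; dividing yields the same α.) With (π/L)² = π^2/4 and c = -1, the largest admissible constant is α = ((π/L)² + c)/((π/L)² + 1).
Simplifying, α = (-4 + π^2)/(4 + π^2).


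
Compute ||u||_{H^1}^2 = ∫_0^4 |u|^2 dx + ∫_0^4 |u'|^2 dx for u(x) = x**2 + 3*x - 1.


||u||_{H^1}^2 = 13672/15

The H^1 norm (squared) on an interval (0, L) is
  ||u||_{H^1}^2 = ∫_0^L u(x)^2 dx + ∫_0^L u'(x)^2 dx.
Compute u'(x) = 2*x + 3.
Then u(x)^2 = x**4 + 6*x**3 + 7*x**2 - 6*x + 1 and u'(x)^2 = 4*x**2 + 12*x + 9.
Integrate each monomial from 0 to 4 using ∫_0^4 c·x^n dx = c·4^(n+1)/(n+1):
  ∫_0^4 u(x)^2 dx = ∫_0^4 (x^4 + 6*x^3 + 7*x^2 - 6*x + 1) dx. Term by term:
    ∫_0^4 x^4 dx = 1024/5;  ∫_0^4 6*x^3 dx = 384;  ∫_0^4 7*x^2 dx = 448/3;
    ∫_0^4 -6*x dx = -48;  ∫_0^4 1 dx = 4.
  Sum: 1024/5 + 384 + 448/3 − 48 + 4 = 10412/15.
  ∫_0^4 u'(x)^2 dx = ∫_0^4 (4*x^2 + 12*x + 9) dx. Term by term:
    ∫_0^4 4*x^2 dx = 256/3;  ∫_0^4 12*x dx = 96;  ∫_0^4 9 dx = 36.
  Sum: 256/3 + 96 + 36 = 652/3.
Adding: ||u||_{H^1}^2 = 10412/15 + 652/3 = 13672/15.


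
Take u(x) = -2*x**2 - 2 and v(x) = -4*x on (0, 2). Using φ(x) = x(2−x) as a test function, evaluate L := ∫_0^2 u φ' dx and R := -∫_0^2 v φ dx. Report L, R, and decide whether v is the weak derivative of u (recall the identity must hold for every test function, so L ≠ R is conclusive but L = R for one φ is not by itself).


LHS = 16/3, RHS = 16/3. Yes, v = u' weakly.

u(x) = -2*x**2 - 2, classical derivative u'(x) = -4*x.
φ(x) = x(2−x), so φ'(x) = 2 - 2*x.
Note φ(0) = φ(2) = 0, so the boundary term u·φ vanishes.
LHS = ∫_0^2 u(x) φ'(x) dx = ∫_0^2 (4*x^3 - 4*x^2 + 4*x - 4) dx. Term by term:
  ∫_0^2 4*x^3 dx = 16;  ∫_0^2 -4*x^2 dx = -32/3;  ∫_0^2 4*x dx = 8;
  ∫_0^2 -4 dx = -8.
Sum: 16 − 32/3 + 8 − 8 = 16/3.
So LHS = 16/3.
∫_0^2 v(x) φ(x) dx = ∫_0^2 (4*x^3 - 8*x^2) dx. Term by term:
  ∫_0^2 4*x^3 dx = 16;  ∫_0^2 -8*x^2 dx = -64/3.
Sum: 16 − 64/3 = -16/3.
So RHS = -∫_0^2 v(x) φ(x) dx = 16/3.
LHS = RHS, so the identity holds for this test φ.
Moreover u is smooth here and v(x) = u'(x) = -4*x pointwise, so the identity holds for every test function. Hence v is the weak derivative of u.


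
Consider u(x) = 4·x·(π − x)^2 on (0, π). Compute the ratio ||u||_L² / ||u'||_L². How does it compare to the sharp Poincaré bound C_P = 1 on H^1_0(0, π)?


||u||_L² / ||u'||_L² = sqrt(14)*π/14 < C_P = 1.

u(x) = 4·x·(π − x)^2, so u'(x) = 4*(x - π)*(3*x - π).
u(x) = 4·x·(π − x)^2 vanishes at x = 0 and x = π, so u ∈ H^1_0(0, π). Differentiate via the product rule and integrate the resulting polynomials term by term.
  ∫_0^π u² dx = ∫_0^π (16*x^6 - 64*π*x^5 + 96*π^2*x^4 - 64*π^3*x^3 + 16*π^4*x^2) dx. Term by term:
    ∫_0^π 16*x^6 dx = 16*π^7/7;  ∫_0^π -64*π*x^5 dx = -32*π^7/3;  ∫_0^π 96*π^2*x^4 dx = 96*π^7/5;
    ∫_0^π -64*π^3*x^3 dx = -16*π^7;  ∫_0^π 16*π^4*x^2 dx = 16*π^7/3.
  Sum: 16*π^7/7 − 32*π^7/3 + 96*π^7/5 − 16*π^7 + 16*π^7/3 = 16*π^7/105.
  ∫_0^π (u')² dx = ∫_0^π (144*x^4 - 384*π*x^3 + 352*π^2*x^2 - 128*π^3*x + 16*π^4) dx. Term by term:
    ∫_0^π 144*x^4 dx = 144*π^5/5;  ∫_0^π -384*π*x^3 dx = -96*π^5;  ∫_0^π 352*π^2*x^2 dx = 352*π^5/3;
    ∫_0^π -128*π^3*x dx = -64*π^5;  ∫_0^π 16*π^4 dx = 16*π^5.
  Sum: 144*π^5/5 − 96*π^5 + 352*π^5/3 − 64*π^5 + 16*π^5 = 32*π^5/15.
∫_0^π u² dx = 16*π^7/105, so ||u||_L² = 4*sqrt(105)*π^(7/2)/105.
∫_0^π (u')² dx = 32*π^5/15, so ||u'||_L² = 4*sqrt(30)*π^(5/2)/15.
Ratio ||u||_L² / ||u'||_L² = sqrt(14)*π/14.
Sharp Poincaré constant on H^1_0(0, π) is C_P = L/π = 1, achieved by sin(x).
A polynomial bump cannot attain the sharp Poincaré constant (only the first sine eigenfunction does), so the ratio is strictly less than C_P, consistent with ||u||_L² ≤ C_P ||u'||_L².


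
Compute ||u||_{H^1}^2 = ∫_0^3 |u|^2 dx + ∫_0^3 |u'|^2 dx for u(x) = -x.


||u||_{H^1}^2 = 12

The H^1 norm (squared) on an interval (0, L) is
  ||u||_{H^1}^2 = ∫_0^L u(x)^2 dx + ∫_0^L u'(x)^2 dx.
Compute u'(x) = -1.
Then u(x)^2 = x**2 and u'(x)^2 = 1.
Integrate each monomial from 0 to 3 using ∫_0^3 c·x^n dx = c·3^(n+1)/(n+1):
  ∫_0^3 u(x)^2 dx = ∫_0^3 (x^2) dx. Term by term:
    ∫_0^3 x^2 dx = 9.
  ∫_0^3 u'(x)^2 dx = ∫_0^3 (1) dx. Term by term:
    ∫_0^3 1 dx = 3.
Adding: ||u||_{H^1}^2 = 9 + 3 = 12.


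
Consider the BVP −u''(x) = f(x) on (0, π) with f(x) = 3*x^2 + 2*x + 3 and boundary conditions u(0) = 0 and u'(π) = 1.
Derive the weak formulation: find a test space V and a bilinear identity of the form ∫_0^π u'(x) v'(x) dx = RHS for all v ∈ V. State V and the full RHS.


V = {v ∈ H^1(0, π) : v(0) = 0} (test functions vanish at x = 0 where u is specified); weak form: ∫_0^π u'v' dx = ∫_0^π (3*x^2 + 2*x + 3) v dx + v(π) for all v ∈ V.

Multiply both sides by a test function v and integrate from 0 to π:
  ∫_0^π −u''(x) v(x) dx = ∫_0^π f(x) v(x) dx.
Integrate the LHS by parts once:
  ∫_0^π −u'' v dx = −[u'(x) v(x)]_0^π + ∫_0^π u'(x) v'(x) dx.
Thus ∫_0^π u'(x) v'(x) dx = ∫_0^π f(x) v(x) dx + [u'(x) v(x)]_0^π.
Choose V so that boundary terms are either known or forced to vanish.
Mixed BC: u(0) = 0 (Dirichlet) and u'(π) = 1 (Neumann). Define V = {v ∈ H^1(0, π) : v(0) = 0}. Then [u' v]_0^π = u'(π)·v(π) − u'(0)·0 = v(π).
Weak formulation: find u (satisfying any essential BC) such that ∫_0^π u'(x) v'(x) dx = ∫_0^π f v dx + v(π) for all v ∈ V (Dirichlet at 0 absorbed into V; Neumann datum at x = π contributes the boundary term).
Substituting f(x) = 3*x^2 + 2*x + 3, the right-hand side is ∫_0^π (3*x^2 + 2*x + 3) v dx + v(π).


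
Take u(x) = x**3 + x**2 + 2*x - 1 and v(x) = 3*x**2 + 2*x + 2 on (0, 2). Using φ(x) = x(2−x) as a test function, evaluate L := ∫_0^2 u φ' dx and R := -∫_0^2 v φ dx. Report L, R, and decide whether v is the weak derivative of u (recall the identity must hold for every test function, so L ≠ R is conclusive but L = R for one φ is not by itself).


LHS = -152/15, RHS = -152/15. Yes, v = u' weakly.

u(x) = x**3 + x**2 + 2*x - 1, classical derivative u'(x) = 3*x**2 + 2*x + 2.
φ(x) = x(2−x), so φ'(x) = 2 - 2*x.
Note φ(0) = φ(2) = 0, so the boundary term u·φ vanishes.
LHS = ∫_0^2 u(x) φ'(x) dx = ∫_0^2 (-2*x^4 - 2*x^2 + 6*x - 2) dx. Term by term:
  ∫_0^2 -2*x^4 dx = -64/5;  ∫_0^2 -2*x^2 dx = -16/3;  ∫_0^2 6*x dx = 12;
  ∫_0^2 -2 dx = -4.
Sum: -64/5 − 16/3 + 12 − 4 = -152/15.
So LHS = -152/15.
∫_0^2 v(x) φ(x) dx = ∫_0^2 (-3*x^4 + 4*x^3 + 2*x^2 + 4*x) dx. Term by term:
  ∫_0^2 -3*x^4 dx = -96/5;  ∫_0^2 4*x^3 dx = 16;  ∫_0^2 2*x^2 dx = 16/3;
  ∫_0^2 4*x dx = 8.
Sum: -96/5 + 16 + 16/3 + 8 = 152/15.
So RHS = -∫_0^2 v(x) φ(x) dx = -152/15.
LHS = RHS, so the identity holds for this test φ.
Moreover u is smooth here and v(x) = u'(x) = 3*x**2 + 2*x + 2 pointwise, so the identity holds for every test function. Hence v is the weak derivative of u.


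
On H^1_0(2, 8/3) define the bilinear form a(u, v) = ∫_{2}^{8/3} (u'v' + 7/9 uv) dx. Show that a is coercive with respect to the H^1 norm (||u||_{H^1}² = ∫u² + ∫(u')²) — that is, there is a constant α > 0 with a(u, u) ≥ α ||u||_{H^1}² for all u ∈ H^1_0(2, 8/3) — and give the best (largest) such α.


α = (28 + 81*π^2)/(9*(4 + 9*π^2))

Coercivity of a(·,·) on H^1_0(2, 8/3) means a(u, u) ≥ α ||u||_{H^1}² for every u ∈ H^1_0.
The interval has length L = 2/3, and Poincaré/coercivity depend only on L. Here a(u, u) = ∫(u')² + (7/9)·∫u².
Here 0 < c = 7/9 < 1. The condition a(u,u) ≥ α||u||_{H^1}² reads (1−α)∫(u')² ≥ (α−c)∫u². Any admissible α is ≤ 1 (rapidly oscillating u have ∫u²/∫(u')² → 0), and α = 1 would force 0 ≥ (1−c)∫u², impossible since c < 1; so 1−α > 0. By the sharp Poincaré inequality on H^1_0 of an interval of length L, ∫(u')² ≥ (π/L)²∫u² with equality for the first sine mode sin(π(x−x₀)/L) (x₀ the left endpoint), so the inequality holds for all u iff (1−α)(π/L)² ≥ α − c, i.e. α ≤ ((π/L)² + c)/((π/L)² + 1) = (1 + c(L/π)²)/(1 + (L/π)²). With (π/L)² = 9*π^2/4 and c = 7/9, the largest admissible constant is α = ((π/L)² + c)/((π/L)² + 1).
Simplifying, α = (28 + 81*π^2)/(9*(4 + 9*π^2)).


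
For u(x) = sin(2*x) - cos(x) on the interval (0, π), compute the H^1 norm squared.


||u||_{H^1(0,π)}^2 = -16/3 + 7*π/2

u'(x) = sin(x) + 2*cos(2*x).
Expand u² and (u')² and integrate term by term on (0, π), using: for integers n ≥ 1, ∫_0^π sin²(nx) dx = ∫_0^π cos²(nx) dx = π/2; for n ≠ n', ∫_0^π sin(nx)sin(n'x) dx = ∫_0^π cos(nx)cos(n'x) dx = 0; and by product-to-sum, ∫_0^π sin(nx)cos(n'x) dx = ½∫_0^π [sin((n+n')x) + sin((n−n')x)] dx, which is 0 when n+n' is even and 2n/(n²−n'²) when n+n' is odd (it need not vanish on (0, π)).
  u² squared terms: (-1)²·∫cos(x)² dx = 1·π/2 = π/2;  (1)²·∫sin(2x)² dx = 1·π/2 = π/2.
  u² cross terms: 2·(-1)·(1)·∫cos(x)·sin(2x) dx = -2·(4/3) = -8/3.
  So ∫_0^π u² dx = π/2 + π/2 − 8/3 = -8/3 + π.
  (u')² squared terms: (2)²·∫cos(2x)² dx = 4·π/2 = 2*π;  (1)²·∫sin(x)² dx = 1·π/2 = π/2.
  (u')² cross terms: 2·(2)·(1)·∫cos(2x)·sin(x) dx = 4·(-2/3) = -8/3.
  So ∫_0^π (u')² dx = 2*π + π/2 − 8/3 = -8/3 + 5*π/2.
||u||_{H^1}^2 = (-8/3 + π) + (-8/3 + 5*π/2) = -16/3 + 7*π/2.


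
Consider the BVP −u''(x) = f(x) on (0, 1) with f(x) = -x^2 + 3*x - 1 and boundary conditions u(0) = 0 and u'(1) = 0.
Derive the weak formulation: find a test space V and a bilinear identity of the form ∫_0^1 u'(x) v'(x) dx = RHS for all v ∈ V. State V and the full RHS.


V = {v ∈ H^1(0, 1) : v(0) = 0} (test functions vanish at x = 0 where u is specified); weak form: ∫_0^1 u'v' dx = ∫_0^1 (-x^2 + 3*x - 1) v dx for all v ∈ V.

Multiply both sides by a test function v and integrate from 0 to 1:
  ∫_0^1 −u''(x) v(x) dx = ∫_0^1 f(x) v(x) dx.
Integrate the LHS by parts once:
  ∫_0^1 −u'' v dx = −[u'(x) v(x)]_0^1 + ∫_0^1 u'(x) v'(x) dx.
Thus ∫_0^1 u'(x) v'(x) dx = ∫_0^1 f(x) v(x) dx + [u'(x) v(x)]_0^1.
Choose V so that boundary terms are either known or forced to vanish.
Mixed BC: u(0) = 0 (Dirichlet) and u'(1) = 0 (Neumann). Define V = {v ∈ H^1(0, 1) : v(0) = 0}. Then [u' v]_0^1 = u'(1)·v(1) − u'(0)·0 = 0.
Weak formulation: find u (satisfying any essential BC) such that ∫_0^1 u'(x) v'(x) dx = ∫_0^1 f v dx for all v ∈ V (Dirichlet at 0 absorbed into V; the Neumann datum at x = 1 is zero, so no boundary term remains).
Substituting f(x) = -x^2 + 3*x - 1, the right-hand side is ∫_0^1 (-x^2 + 3*x - 1) v dx.


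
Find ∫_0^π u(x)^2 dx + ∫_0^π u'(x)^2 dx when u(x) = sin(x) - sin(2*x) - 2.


||u||_{H^1(0,π)}^2 = -8 + 15*π/2

u'(x) = cos(x) - 2*cos(2*x).
Expand u² and (u')² and integrate term by term on (0, π), using: for integers n ≥ 1, ∫_0^π sin²(nx) dx = ∫_0^π cos²(nx) dx = π/2; for n ≠ n', ∫_0^π sin(nx)sin(n'x) dx = ∫_0^π cos(nx)cos(n'x) dx = 0; and by product-to-sum, ∫_0^π sin(nx)cos(n'x) dx = ½∫_0^π [sin((n+n')x) + sin((n−n')x)] dx, which is 0 when n+n' is even and 2n/(n²−n'²) when n+n' is odd (it need not vanish on (0, π)). For the constant mode: ∫_0^π 1 dx = π, ∫_0^π cos(nx) dx = 0, ∫_0^π sin(nx) dx = (1−(−1)^n)/n.
  u² squared terms: (-2)²·∫1 dx = 4·π = 4*π;  (-1)²·∫sin(2x)² dx = 1·π/2 = π/2;  (1)²·∫sin(x)² dx = 1·π/2 = π/2.
  u² cross terms: 2·(-2)·(-1)·∫1·sin(2x) dx = 4·(0) = 0;  2·(-2)·(1)·∫1·sin(x) dx = -4·(2) = -8;  2·(-1)·(1)·∫sin(2x)·sin(x) dx = -2·(0) = 0.
  So ∫_0^π u² dx = 4*π + π/2 + π/2 + 0 − 8 + 0 = -8 + 5*π.
  (u')² squared terms: (-2)²·∫cos(2x)² dx = 4·π/2 = 2*π;  (1)²·∫cos(x)² dx = 1·π/2 = π/2.
  (u')² cross terms: 2·(-2)·(1)·∫cos(2x)·cos(x) dx = -4·(0) = 0.
  So ∫_0^π (u')² dx = 2*π + π/2 + 0 = 5*π/2.
||u||_{H^1}^2 = (-8 + 5*π) + (5*π/2) = -8 + 15*π/2.


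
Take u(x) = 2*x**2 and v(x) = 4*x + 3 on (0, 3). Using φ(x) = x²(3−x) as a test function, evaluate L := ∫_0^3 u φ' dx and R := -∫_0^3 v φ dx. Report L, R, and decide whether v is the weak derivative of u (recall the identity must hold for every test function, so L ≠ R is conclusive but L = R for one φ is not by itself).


LHS = -243/5, RHS = -1377/20. No, v is not the weak derivative of u.

u(x) = 2*x**2, classical derivative u'(x) = 4*x.
φ(x) = x²(3−x), so φ'(x) = 3*x*(2 - x).
Note φ(0) = φ(3) = 0, so the boundary term u·φ vanishes.
LHS = ∫_0^3 u(x) φ'(x) dx = ∫_0^3 (-6*x^4 + 12*x^3) dx. Term by term:
  ∫_0^3 -6*x^4 dx = -1458/5;  ∫_0^3 12*x^3 dx = 243.
Sum: -1458/5 + 243 = -243/5.
So LHS = -243/5.
∫_0^3 v(x) φ(x) dx = ∫_0^3 (-4*x^4 + 9*x^3 + 9*x^2) dx. Term by term:
  ∫_0^3 -4*x^4 dx = -972/5;  ∫_0^3 9*x^3 dx = 729/4;  ∫_0^3 9*x^2 dx = 81.
Sum: -972/5 + 729/4 + 81 = 1377/20.
So RHS = -∫_0^3 v(x) φ(x) dx = -1377/20.
LHS − RHS = 81/4 ≠ 0, so the identity fails.
(For a valid weak derivative the identity must hold for EVERY test function, in particular this one. The failure shows v is NOT the weak derivative of u.)
Correct weak derivative would be u'(x) = 4*x.


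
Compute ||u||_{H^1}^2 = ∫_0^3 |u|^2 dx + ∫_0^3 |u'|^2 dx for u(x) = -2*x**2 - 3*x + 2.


||u||_{H^1}^2 = 3417/5

The H^1 norm (squared) on an interval (0, L) is
  ||u||_{H^1}^2 = ∫_0^L u(x)^2 dx + ∫_0^L u'(x)^2 dx.
Compute u'(x) = -4*x - 3.
Then u(x)^2 = 4*x**4 + 12*x**3 + x**2 - 12*x + 4 and u'(x)^2 = 16*x**2 + 24*x + 9.
Integrate each monomial from 0 to 3 using ∫_0^3 c·x^n dx = c·3^(n+1)/(n+1):
  ∫_0^3 u(x)^2 dx = ∫_0^3 (4*x^4 + 12*x^3 + x^2 - 12*x + 4) dx. Term by term:
    ∫_0^3 4*x^4 dx = 972/5;  ∫_0^3 12*x^3 dx = 243;  ∫_0^3 x^2 dx = 9;
    ∫_0^3 -12*x dx = -54;  ∫_0^3 4 dx = 12.
  Sum: 972/5 + 243 + 9 − 54 + 12 = 2022/5.
  ∫_0^3 u'(x)^2 dx = ∫_0^3 (16*x^2 + 24*x + 9) dx. Term by term:
    ∫_0^3 16*x^2 dx = 144;  ∫_0^3 24*x dx = 108;  ∫_0^3 9 dx = 27.
  Sum: 144 + 108 + 27 = 279.
Adding: ||u||_{H^1}^2 = 2022/5 + 279 = 3417/5.


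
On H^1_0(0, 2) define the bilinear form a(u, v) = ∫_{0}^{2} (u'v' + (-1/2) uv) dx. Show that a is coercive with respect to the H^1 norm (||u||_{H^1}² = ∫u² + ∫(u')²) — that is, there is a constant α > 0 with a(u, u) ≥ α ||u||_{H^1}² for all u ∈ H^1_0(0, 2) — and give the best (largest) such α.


α = (-2 + π^2)/(4 + π^2)

Coercivity of a(·,·) on H^1_0(0, 2) means a(u, u) ≥ α ||u||_{H^1}² for every u ∈ H^1_0.
The interval has length L = 2, and Poincaré/coercivity depend only on L. Here a(u, u) = ∫(u')² + (-1/2)·∫u².
Here c = -1/2 < 0 with |c| < (π/L)² = π^2/4, so coercivity still holds. The condition a(u,u) ≥ α||u||_{H^1}² reads (1−α)∫(u')² ≥ (α−c)∫u². Any admissible α is ≤ 1 (rapidly oscillating u have ∫u²/∫(u')² → 0), and α = 1 would force 0 ≥ (1−c)∫u², impossible since c < 1; so 1−α > 0. By the sharp Poincaré inequality on H^1_0 of an interval of length L, ∫(u')² ≥ (π/L)²∫u² with equality for the first sine mode sin(π(x−x₀)/L) (x₀ the left endpoint), so the inequality holds for all u iff (1−α)(π/L)² ≥ α − c, i.e. α ≤ ((π/L)² + c)/((π/L)² + 1) = (1 + c(L/π)²)/(1 + (L/π)²). (Direct route, valid since c ≤ 0: Poincaré gives c∫u² ≥ c(L/π)²∫(u')², so a(u,u) ≥ (1 + c(L/π)²)∫(u')², while ||u||_{H^1}² ≤ (1 + (L/π)²)∫(u')²; dividing yields the same α.) With (π/L)² = π^2/4 and c = -1/2, the largest admissible constant is α = ((π/L)² + c)/((π/L)² + 1).
Simplifying, α = (-2 + π^2)/(4 + π^2).


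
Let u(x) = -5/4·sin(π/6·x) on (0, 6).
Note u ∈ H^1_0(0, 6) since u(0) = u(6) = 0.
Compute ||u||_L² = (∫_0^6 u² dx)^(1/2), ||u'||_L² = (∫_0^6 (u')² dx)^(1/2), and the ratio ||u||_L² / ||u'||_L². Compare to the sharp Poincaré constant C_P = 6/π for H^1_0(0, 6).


||u||_L² / ||u'||_L² = 6/π = C_P.

u(x) = -5/4·sin(π/6·x), so u'(x) = -5*π*cos(π*x/6)/24.
Writing u(x) = A·sin(kπx/L) with A = -5/4 and k = 1, use ∫_0^L sin²(kπx/L) dx = L/2 and ∫_0^L cos²(kπx/L) dx = L/2.
u² = 25/16·sin²(π/6·x) and (u')² = 25*π^2/576·cos²(π/6·x), and each of sin², cos² integrates to L/2 = 3 over (0, 6).
∫_0^6 u² dx = 75/16, so ||u||_L² = 5*sqrt(3)/4.
∫_0^6 (u')² dx = 25*π^2/192, so ||u'||_L² = 5*sqrt(3)*π/24.
Ratio ||u||_L² / ||u'||_L² = 6/π.
Sharp Poincaré constant on H^1_0(0, 6) is C_P = L/π = 6/π, achieved by sin(π/6·x).
This is the k = 1 eigenfunction (up to amplitude), so the ratio equals the sharp Poincaré constant exactly.


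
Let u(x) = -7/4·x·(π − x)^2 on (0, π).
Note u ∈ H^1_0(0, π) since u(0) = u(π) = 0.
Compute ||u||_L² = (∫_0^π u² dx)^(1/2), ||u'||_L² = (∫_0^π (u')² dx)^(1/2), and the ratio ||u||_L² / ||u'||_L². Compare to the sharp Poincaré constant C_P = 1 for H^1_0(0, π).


||u||_L² / ||u'||_L² = sqrt(14)*π/14 < C_P = 1.

u(x) = -7/4·x·(π − x)^2, so u'(x) = 7*(π - 3*x)*(x - π)/4.
u(x) = -7/4·x·(π − x)^2 vanishes at x = 0 and x = π, so u ∈ H^1_0(0, π). Differentiate via the product rule and integrate the resulting polynomials term by term.
  ∫_0^π u² dx = ∫_0^π (49*x^6/16 - 49*π*x^5/4 + 147*π^2*x^4/8 - 49*π^3*x^3/4 + 49*π^4*x^2/16) dx. Term by term:
    ∫_0^π 49*x^6/16 dx = 7*π^7/16;  ∫_0^π -49*π*x^5/4 dx = -49*π^7/24;  ∫_0^π 147*π^2*x^4/8 dx = 147*π^7/40;
    ∫_0^π -49*π^3*x^3/4 dx = -49*π^7/16;  ∫_0^π 49*π^4*x^2/16 dx = 49*π^7/48.
  Sum: 7*π^7/16 − 49*π^7/24 + 147*π^7/40 − 49*π^7/16 + 49*π^7/48 = 7*π^7/240.
  ∫_0^π (u')² dx = ∫_0^π (441*x^4/16 - 147*π*x^3/2 + 539*π^2*x^2/8 - 49*π^3*x/2 + 49*π^4/16) dx. Term by term:
    ∫_0^π 441*x^4/16 dx = 441*π^5/80;  ∫_0^π -147*π*x^3/2 dx = -147*π^5/8;  ∫_0^π 539*π^2*x^2/8 dx = 539*π^5/24;
    ∫_0^π -49*π^3*x/2 dx = -49*π^5/4;  ∫_0^π 49*π^4/16 dx = 49*π^5/16.
  Sum: 441*π^5/80 − 147*π^5/8 + 539*π^5/24 − 49*π^5/4 + 49*π^5/16 = 49*π^5/120.
∫_0^π u² dx = 7*π^7/240, so ||u||_L² = sqrt(105)*π^(7/2)/60.
∫_0^π (u')² dx = 49*π^5/120, so ||u'||_L² = 7*sqrt(30)*π^(5/2)/60.
Ratio ||u||_L² / ||u'||_L² = sqrt(14)*π/14.
Sharp Poincaré constant on H^1_0(0, π) is C_P = L/π = 1, achieved by sin(x).
A polynomial bump cannot attain the sharp Poincaré constant (only the first sine eigenfunction does), so the ratio is strictly less than C_P, consistent with ||u||_L² ≤ C_P ||u'||_L².


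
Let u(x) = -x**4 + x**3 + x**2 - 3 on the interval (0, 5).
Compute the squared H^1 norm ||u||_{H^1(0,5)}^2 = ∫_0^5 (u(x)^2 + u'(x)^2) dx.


||u||_{H^1}^2 = 58054715/252

The H^1 norm (squared) on an interval (0, L) is
  ||u||_{H^1}^2 = ∫_0^L u(x)^2 dx + ∫_0^L u'(x)^2 dx.
Compute u'(x) = -4*x**3 + 3*x**2 + 2*x.
Then u(x)^2 = x**8 - 2*x**7 - x**6 + 2*x**5 + 7*x**4 - 6*x**3 - 6*x**2 + 9 and u'(x)^2 = 16*x**6 - 24*x**5 - 7*x**4 + 12*x**3 + 4*x**2.
Integrate each monomial from 0 to 5 using ∫_0^5 c·x^n dx = c·5^(n+1)/(n+1):
  ∫_0^5 u(x)^2 dx = ∫_0^5 (x^8 - 2*x^7 - x^6 + 2*x^5 + 7*x^4 - 6*x^3 - 6*x^2 + 9) dx. Term by term:
    ∫_0^5 x^8 dx = 1953125/9;  ∫_0^5 -2*x^7 dx = -390625/4;  ∫_0^5 -x^6 dx = -78125/7;
    ∫_0^5 2*x^5 dx = 15625/3;  ∫_0^5 7*x^4 dx = 4375;  ∫_0^5 -6*x^3 dx = -1875/2;
    ∫_0^5 -6*x^2 dx = -250;  ∫_0^5 9 dx = 45.
  Sum: 1953125/9 − 390625/4 − 78125/7 + 15625/3 + 4375 − 1875/2 − 250 + 45 = 29392715/252.
  ∫_0^5 u'(x)^2 dx = ∫_0^5 (16*x^6 - 24*x^5 - 7*x^4 + 12*x^3 + 4*x^2) dx. Term by term:
    ∫_0^5 16*x^6 dx = 1250000/7;  ∫_0^5 -24*x^5 dx = -62500;  ∫_0^5 -7*x^4 dx = -4375;
    ∫_0^5 12*x^3 dx = 1875;  ∫_0^5 4*x^2 dx = 500/3.
  Sum: 1250000/7 − 62500 − 4375 + 1875 + 500/3 = 2388500/21.
Adding: ||u||_{H^1}^2 = 29392715/252 + 2388500/21 = 58054715/252.
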